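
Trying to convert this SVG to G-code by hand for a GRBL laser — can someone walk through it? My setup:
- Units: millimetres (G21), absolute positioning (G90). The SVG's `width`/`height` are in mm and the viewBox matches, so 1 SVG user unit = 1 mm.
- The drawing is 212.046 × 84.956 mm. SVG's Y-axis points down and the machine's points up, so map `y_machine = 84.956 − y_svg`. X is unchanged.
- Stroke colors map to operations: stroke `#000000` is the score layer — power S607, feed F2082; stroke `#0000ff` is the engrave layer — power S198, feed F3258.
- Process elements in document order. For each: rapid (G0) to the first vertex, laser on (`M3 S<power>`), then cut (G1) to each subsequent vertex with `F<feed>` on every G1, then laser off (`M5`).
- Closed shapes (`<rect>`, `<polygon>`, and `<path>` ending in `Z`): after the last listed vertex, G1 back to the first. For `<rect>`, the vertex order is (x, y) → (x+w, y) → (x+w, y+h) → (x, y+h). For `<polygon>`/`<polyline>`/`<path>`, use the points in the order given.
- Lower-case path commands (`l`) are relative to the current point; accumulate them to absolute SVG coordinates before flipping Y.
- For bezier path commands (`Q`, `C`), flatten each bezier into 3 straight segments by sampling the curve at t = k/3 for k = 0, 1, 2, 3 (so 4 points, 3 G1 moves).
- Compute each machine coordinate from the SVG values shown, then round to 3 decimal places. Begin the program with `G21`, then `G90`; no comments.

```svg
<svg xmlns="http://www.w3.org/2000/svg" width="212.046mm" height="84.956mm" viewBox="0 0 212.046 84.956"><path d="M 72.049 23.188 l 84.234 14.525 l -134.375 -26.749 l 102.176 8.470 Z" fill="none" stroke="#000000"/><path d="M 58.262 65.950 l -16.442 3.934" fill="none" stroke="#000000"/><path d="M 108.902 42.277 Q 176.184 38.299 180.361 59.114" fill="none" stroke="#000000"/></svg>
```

viewBox `0 0 212.046 84.956` with mm width/height → 1 unit = 1 mm. Flip: y_m = 84.956 − y_svg.

**Shape 1** — `<path>` closed polygon, stroke `#000000` → score (S607, F2082). Machine vertices: (72.049,61.768) → (156.283,47.243) → (21.908,73.992) → (124.084,65.522) → (72.049,61.768). Closed: final G1 returns to the first vertex.

**Shape 2** — `<path>` line segment, stroke `#000000` → score (S607, F2082). Machine vertices: (58.262,19.006) → (41.820,15.072). Open path.

**Shape 3** — `<path>` quadratic bezier, stroke `#000000` → score (S607, F2082). Control points (SVG): P0=(108.902,42.277), P1=(176.184,38.299), P2=(180.361,59.114); sampled at t=k/3. Machine vertices: (108.902,42.679) → (146.745,42.576) → (170.565,36.964) → (180.361,25.842). Open path.

G21
G90
G0 X72.049 Y61.768
M3 S607
G1 X156.283 Y47.243 F2082
G1 X21.908 Y73.992 F2082
G1 X124.084 Y65.522 F2082
G1 X72.049 Y61.768 F2082
M5
G0 X58.262 Y19.006
M3 S607
G1 X41.820 Y15.072 F2082
M5
G0 X108.902 Y42.679
M3 S607
G1 X146.745 Y42.576 F2082
G1 X170.565 Y36.964 F2082
G1 X180.361 Y25.842 F2082
M5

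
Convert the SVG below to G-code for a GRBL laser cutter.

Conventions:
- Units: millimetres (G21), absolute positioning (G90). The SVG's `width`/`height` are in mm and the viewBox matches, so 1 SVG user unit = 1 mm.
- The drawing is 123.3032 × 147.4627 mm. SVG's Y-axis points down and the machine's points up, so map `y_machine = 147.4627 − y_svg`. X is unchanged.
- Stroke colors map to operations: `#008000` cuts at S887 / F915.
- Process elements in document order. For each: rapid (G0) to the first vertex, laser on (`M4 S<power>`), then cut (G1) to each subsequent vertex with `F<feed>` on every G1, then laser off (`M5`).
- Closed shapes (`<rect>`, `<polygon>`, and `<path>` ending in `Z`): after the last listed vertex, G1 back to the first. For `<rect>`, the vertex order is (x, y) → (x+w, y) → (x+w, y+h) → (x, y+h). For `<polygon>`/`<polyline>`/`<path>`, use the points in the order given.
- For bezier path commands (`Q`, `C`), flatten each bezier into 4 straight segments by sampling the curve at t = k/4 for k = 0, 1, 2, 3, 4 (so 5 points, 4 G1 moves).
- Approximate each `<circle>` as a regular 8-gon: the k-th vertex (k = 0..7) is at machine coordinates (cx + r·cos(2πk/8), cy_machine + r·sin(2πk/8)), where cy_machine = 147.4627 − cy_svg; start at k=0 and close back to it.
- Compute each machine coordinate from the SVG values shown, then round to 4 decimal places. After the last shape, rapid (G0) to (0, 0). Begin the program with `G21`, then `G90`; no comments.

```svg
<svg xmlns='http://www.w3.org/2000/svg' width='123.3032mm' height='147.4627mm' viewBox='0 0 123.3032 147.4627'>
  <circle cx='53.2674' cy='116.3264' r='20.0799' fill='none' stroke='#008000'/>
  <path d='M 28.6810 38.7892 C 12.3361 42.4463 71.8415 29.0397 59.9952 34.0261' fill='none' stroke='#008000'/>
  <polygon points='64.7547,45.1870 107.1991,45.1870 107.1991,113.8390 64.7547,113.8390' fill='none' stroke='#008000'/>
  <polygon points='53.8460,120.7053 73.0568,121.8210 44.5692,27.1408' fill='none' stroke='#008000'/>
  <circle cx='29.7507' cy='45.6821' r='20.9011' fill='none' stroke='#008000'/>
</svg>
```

1 u = 1 mm; y_m = 147.4627 − y.

[1] `<circle>` circle, #008000→cut S887 F915: (73.3473,31.1363) → (67.4660,45.3349) → (53.2674,51.2162) → (39.0688,45.3349) → (33.1875,31.1363) → (39.0688,16.9377) → (53.2674,11.0564) → (67.4660,16.9377) → (73.3473,31.1363) (closed)

[2] `<path>` cubic bezier, #008000→cut S887 F915: (28.6810,108.6735) → (28.3442,108.5761) → (42.6511,111.5535) → (57.8015,114.2817) → (59.9952,113.4366)

[3] `<polygon>` rectangle, #008000→cut S887 F915: (64.7547,102.2757) → (107.1991,102.2757) → (107.1991,33.6237) → (64.7547,33.6237) → (64.7547,102.2757) (closed)

[4] `<polygon>` closed polygon, #008000→cut S887 F915: (53.8460,26.7574) → (73.0568,25.6417) → (44.5692,120.3219) → (53.8460,26.7574) (closed)

[5] `<circle>` circle, #008000→cut S887 F915: (50.6518,101.7806) → (44.5300,116.5599) → (29.7507,122.6817) → (14.9714,116.5599) → (8.8496,101.7806) → (14.9714,87.0013) → (29.7507,80.8795) → (44.5300,87.0013) → (50.6518,101.7806) (closed)

G21
G90
G0 X73.3473 Y31.1363
M4 S887
G1 X67.4660 Y45.3349 F915
G1 X53.2674 Y51.2162 F915
G1 X39.0688 Y45.3349 F915
G1 X33.1875 Y31.1363 F915
G1 X39.0688 Y16.9377 F915
G1 X53.2674 Y11.0564 F915
G1 X67.4660 Y16.9377 F915
G1 X73.3473 Y31.1363 F915
M5
G0 X28.6810 Y108.6735
M4 S887
G1 X28.3442 Y108.5761 F915
G1 X42.6511 Y111.5535 F915
G1 X57.8015 Y114.2817 F915
G1 X59.9952 Y113.4366 F915
M5
G0 X64.7547 Y102.2757
M4 S887
G1 X107.1991 Y102.2757 F915
G1 X107.1991 Y33.6237 F915
G1 X64.7547 Y33.6237 F915
G1 X64.7547 Y102.2757 F915
M5
G0 X53.8460 Y26.7574
M4 S887
G1 X73.0568 Y25.6417 F915
G1 X44.5692 Y120.3219 F915
G1 X53.8460 Y26.7574 F915
M5
G0 X50.6518 Y101.7806
M4 S887
G1 X44.5300 Y116.5599 F915
G1 X29.7507 Y122.6817 F915
G1 X14.9714 Y116.5599 F915
G1 X8.8496 Y101.7806 F915
G1 X14.9714 Y87.0013 F915
G1 X29.7507 Y80.8795 F915
G1 X44.5300 Y87.0013 F915
G1 X50.6518 Y101.7806 F915
M5
G0 X0.0000 Y0.0000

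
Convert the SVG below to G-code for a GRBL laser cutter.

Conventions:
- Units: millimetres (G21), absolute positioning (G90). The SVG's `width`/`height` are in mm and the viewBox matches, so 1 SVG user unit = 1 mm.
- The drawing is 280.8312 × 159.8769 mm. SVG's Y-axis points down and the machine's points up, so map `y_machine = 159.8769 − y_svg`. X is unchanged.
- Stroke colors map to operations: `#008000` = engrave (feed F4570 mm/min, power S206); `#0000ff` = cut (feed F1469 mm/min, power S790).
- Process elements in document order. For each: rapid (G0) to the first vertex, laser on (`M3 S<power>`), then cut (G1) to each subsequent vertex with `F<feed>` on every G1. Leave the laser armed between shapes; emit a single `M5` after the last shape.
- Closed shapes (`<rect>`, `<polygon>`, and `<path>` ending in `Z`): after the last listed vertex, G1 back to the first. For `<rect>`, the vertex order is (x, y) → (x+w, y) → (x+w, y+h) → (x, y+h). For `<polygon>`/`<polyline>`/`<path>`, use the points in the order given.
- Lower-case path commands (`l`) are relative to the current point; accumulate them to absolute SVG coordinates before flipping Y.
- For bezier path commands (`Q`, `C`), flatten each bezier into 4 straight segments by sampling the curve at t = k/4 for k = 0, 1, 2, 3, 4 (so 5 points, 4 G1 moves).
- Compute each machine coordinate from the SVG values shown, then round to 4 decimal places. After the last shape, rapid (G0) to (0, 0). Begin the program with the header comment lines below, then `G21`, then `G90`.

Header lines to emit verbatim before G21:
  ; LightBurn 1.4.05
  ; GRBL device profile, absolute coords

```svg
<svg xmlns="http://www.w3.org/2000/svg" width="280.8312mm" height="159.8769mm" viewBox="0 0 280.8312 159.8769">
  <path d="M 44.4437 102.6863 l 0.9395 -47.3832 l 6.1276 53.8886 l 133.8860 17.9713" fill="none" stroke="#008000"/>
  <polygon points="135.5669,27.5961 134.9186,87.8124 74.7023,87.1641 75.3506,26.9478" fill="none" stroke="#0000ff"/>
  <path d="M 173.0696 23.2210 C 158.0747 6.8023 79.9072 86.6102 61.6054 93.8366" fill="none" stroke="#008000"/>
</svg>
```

Since the viewBox matches the mm dimensions, user units are millimetres directly. The only transform is the Y-flip y_m = 159.8769 − y_svg.

Shape 1 is a open polyline drawn with `<path>`. Its stroke #008000 means engrave at S206, F4570. After flipping Y the toolpath is (44.4437,57.1906) → (45.3832,104.5738) → (51.5108,50.6852) → (185.3968,32.7139).

Shape 2 is a regular polygon drawn with `<polygon>`. Its stroke #0000ff means cut at S790, F1469. After flipping Y the toolpath is (135.5669,132.2808) → (134.9186,72.0645) → (74.7023,72.7128) → (75.3506,132.9291) → (135.5669,132.2808), returning to the start.

Shape 3 is a cubic bezier drawn with `<path>`. Its stroke #008000 means engrave at S206, F4570. After flipping Y the toolpath is (173.0696,136.6559) → (151.9010,133.5651) → (118.5776,110.2150) → (84.6341,82.4315) → (61.6054,66.0403).

; LightBurn 1.4.05
; GRBL device profile, absolute coords
G21
G90
G0 X44.4437 Y57.1906
M3 S206
G1 X45.3832 Y104.5738 F4570
G1 X51.5108 Y50.6852 F4570
G1 X185.3968 Y32.7139 F4570
G0 X135.5669 Y132.2808
M3 S790
G1 X134.9186 Y72.0645 F1469
G1 X74.7023 Y72.7128 F1469
G1 X75.3506 Y132.9291 F1469
G1 X135.5669 Y132.2808 F1469
G0 X173.0696 Y136.6559
M3 S206
G1 X151.9010 Y133.5651 F4570
G1 X118.5776 Y110.2150 F4570
G1 X84.6341 Y82.4315 F4570
G1 X61.6054 Y66.0403 F4570
M5
G0 X0.0000 Y0.0000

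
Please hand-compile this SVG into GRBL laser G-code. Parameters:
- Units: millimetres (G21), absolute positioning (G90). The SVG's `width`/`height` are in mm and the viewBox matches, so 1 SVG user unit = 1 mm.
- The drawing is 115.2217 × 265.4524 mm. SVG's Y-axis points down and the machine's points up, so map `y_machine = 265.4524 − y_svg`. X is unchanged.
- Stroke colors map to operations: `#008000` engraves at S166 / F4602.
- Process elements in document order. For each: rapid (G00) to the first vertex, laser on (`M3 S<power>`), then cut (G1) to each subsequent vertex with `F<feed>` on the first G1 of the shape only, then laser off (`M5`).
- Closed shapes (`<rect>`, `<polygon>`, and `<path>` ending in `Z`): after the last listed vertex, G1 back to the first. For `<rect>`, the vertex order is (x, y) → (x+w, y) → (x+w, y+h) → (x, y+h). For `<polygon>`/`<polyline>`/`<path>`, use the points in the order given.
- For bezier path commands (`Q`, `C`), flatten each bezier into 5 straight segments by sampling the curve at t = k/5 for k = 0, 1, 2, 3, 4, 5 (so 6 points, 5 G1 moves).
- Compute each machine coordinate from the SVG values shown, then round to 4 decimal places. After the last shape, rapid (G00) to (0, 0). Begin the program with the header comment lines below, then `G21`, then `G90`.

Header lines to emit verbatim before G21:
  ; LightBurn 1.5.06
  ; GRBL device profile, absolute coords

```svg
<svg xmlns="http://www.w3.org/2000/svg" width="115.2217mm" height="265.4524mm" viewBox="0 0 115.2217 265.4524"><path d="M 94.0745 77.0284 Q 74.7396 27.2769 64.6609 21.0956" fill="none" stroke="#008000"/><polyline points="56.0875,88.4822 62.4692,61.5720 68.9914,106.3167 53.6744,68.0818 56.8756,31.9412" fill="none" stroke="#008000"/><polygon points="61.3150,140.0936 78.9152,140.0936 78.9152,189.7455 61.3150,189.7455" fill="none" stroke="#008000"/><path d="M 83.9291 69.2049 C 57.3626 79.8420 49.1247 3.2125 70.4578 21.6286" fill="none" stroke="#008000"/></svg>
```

; LightBurn 1.5.06
; GRBL device profile, absolute coords
G21
G90
G00 X94.0745 Y188.4240
M3 S166
G1 X86.7108 Y206.5818 F4602
G1 X80.0876 Y221.2540
G1 X74.2049 Y232.4405
G1 X69.0626 Y240.1415
G1 X64.6609 Y244.3568
M5
G00 X56.0875 Y176.9702
M3 S166
G1 X62.4692 Y203.8804 F4602
G1 X68.9914 Y159.1357
G1 X53.6744 Y197.3706
G1 X56.8756 Y233.5112
M5
G00 X61.3150 Y125.3588
M3 S166
G1 X78.9152 Y125.3588 F4602
G1 X78.9152 Y75.7069
G1 X61.3150 Y75.7069
G1 X61.3150 Y125.3588
M5
G00 X83.9291 Y196.2475
M3 S166
G1 X70.2786 Y198.8787 F4602
G1 X61.5665 Y213.7030
G1 X58.3326 Y231.9692
G1 X61.1165 Y244.9265
G1 X70.4578 Y243.8238
M5
G00 X0.0000 Y0.0000

1 u = 1 mm; y_m = 265.4524 − y.

[1] `<path>` quadratic bezier, #008000→engrave S166 F4602: (94.0745,188.4240) → (86.7108,206.5818) → (80.0876,221.2540) → (74.2049,232.4405) → (69.0626,240.1415) → (64.6609,244.3568)

[2] `<polyline>` open polyline, #008000→engrave S166 F4602: (56.0875,176.9702) → (62.4692,203.8804) → (68.9914,159.1357) → (53.6744,197.3706) → (56.8756,233.5112)

[3] `<polygon>` rectangle, #008000→engrave S166 F4602: (61.3150,125.3588) → (78.9152,125.3588) → (78.9152,75.7069) → (61.3150,75.7069) → (61.3150,125.3588) (closed)

[4] `<path>` cubic bezier, #008000→engrave S166 F4602: (83.9291,196.2475) → (70.2786,198.8787) → (61.5665,213.7030) → (58.3326,231.9692) → (61.1165,244.9265) → (70.4578,243.8238)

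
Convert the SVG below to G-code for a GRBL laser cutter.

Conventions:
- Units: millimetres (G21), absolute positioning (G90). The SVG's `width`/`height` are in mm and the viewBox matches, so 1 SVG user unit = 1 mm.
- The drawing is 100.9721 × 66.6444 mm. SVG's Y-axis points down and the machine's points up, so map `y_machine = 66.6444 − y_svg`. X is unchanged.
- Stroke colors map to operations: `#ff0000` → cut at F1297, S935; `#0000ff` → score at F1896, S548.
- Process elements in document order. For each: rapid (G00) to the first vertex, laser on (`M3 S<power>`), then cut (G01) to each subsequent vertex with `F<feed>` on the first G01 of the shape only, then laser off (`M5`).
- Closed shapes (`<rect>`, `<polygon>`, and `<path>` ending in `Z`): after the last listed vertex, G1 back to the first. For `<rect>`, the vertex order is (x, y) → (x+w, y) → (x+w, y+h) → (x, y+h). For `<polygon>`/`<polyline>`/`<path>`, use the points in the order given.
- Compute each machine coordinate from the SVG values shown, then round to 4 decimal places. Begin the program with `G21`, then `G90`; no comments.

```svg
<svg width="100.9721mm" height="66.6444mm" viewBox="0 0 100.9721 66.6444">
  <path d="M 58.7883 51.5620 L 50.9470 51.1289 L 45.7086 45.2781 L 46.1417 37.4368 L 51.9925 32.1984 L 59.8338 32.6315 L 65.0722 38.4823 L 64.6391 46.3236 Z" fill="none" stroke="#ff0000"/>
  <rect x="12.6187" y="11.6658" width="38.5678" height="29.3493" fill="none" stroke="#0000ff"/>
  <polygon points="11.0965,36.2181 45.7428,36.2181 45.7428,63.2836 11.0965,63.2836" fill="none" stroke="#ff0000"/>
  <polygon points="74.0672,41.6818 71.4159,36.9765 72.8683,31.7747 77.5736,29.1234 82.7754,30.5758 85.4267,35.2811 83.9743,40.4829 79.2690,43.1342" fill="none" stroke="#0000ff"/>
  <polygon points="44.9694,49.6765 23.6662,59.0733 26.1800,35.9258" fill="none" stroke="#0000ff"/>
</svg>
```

viewBox `0 0 100.9721 66.6444` with mm width/height → 1 unit = 1 mm. Flip: y_m = 66.6444 − y_svg.

**Shape 1** — `<path>` regular polygon, stroke `#ff0000` → cut (S935, F1297). Machine vertices: (58.7883,15.0824) → (50.9470,15.5155) → (45.7086,21.3663) → (46.1417,29.2076) → (51.9925,34.4460) → (59.8338,34.0129) → (65.0722,28.1621) → (64.6391,20.3208) → (58.7883,15.0824). Closed: final G1 returns to the first vertex.

**Shape 2** — `<rect>` rectangle, stroke `#0000ff` → score (S548, F1896). Machine vertices: (12.6187,54.9786) → (51.1865,54.9786) → (51.1865,25.6293) → (12.6187,25.6293) → (12.6187,54.9786). Closed: final G1 returns to the first vertex.

**Shape 3** — `<polygon>` rectangle, stroke `#ff0000` → cut (S935, F1297). Machine vertices: (11.0965,30.4263) → (45.7428,30.4263) → (45.7428,3.3608) → (11.0965,3.3608) → (11.0965,30.4263). Closed: final G1 returns to the first vertex.

**Shape 4** — `<polygon>` regular polygon, stroke `#0000ff` → score (S548, F1896). Machine vertices: (74.0672,24.9626) → (71.4159,29.6679) → (72.8683,34.8697) → (77.5736,37.5210) → (82.7754,36.0686) → (85.4267,31.3633) → (83.9743,26.1615) → (79.2690,23.5102) → (74.0672,24.9626). Closed: final G1 returns to the first vertex.

**Shape 5** — `<polygon>` regular polygon, stroke `#0000ff` → score (S548, F1896). Machine vertices: (44.9694,16.9679) → (23.6662,7.5711) → (26.1800,30.7186) → (44.9694,16.9679). Closed: final G1 returns to the first vertex.

G21
G90
G00 X58.7883 Y15.0824
M3 S935
G01 X50.9470 Y15.5155 F1297
G01 X45.7086 Y21.3663
G01 X46.1417 Y29.2076
G01 X51.9925 Y34.4460
G01 X59.8338 Y34.0129
G01 X65.0722 Y28.1621
G01 X64.6391 Y20.3208
G01 X58.7883 Y15.0824
M5
G00 X12.6187 Y54.9786
M3 S548
G01 X51.1865 Y54.9786 F1896
G01 X51.1865 Y25.6293
G01 X12.6187 Y25.6293
G01 X12.6187 Y54.9786
M5
G00 X11.0965 Y30.4263
M3 S935
G01 X45.7428 Y30.4263 F1297
G01 X45.7428 Y3.3608
G01 X11.0965 Y3.3608
G01 X11.0965 Y30.4263
M5
G00 X74.0672 Y24.9626
M3 S548
G01 X71.4159 Y29.6679 F1896
G01 X72.8683 Y34.8697
G01 X77.5736 Y37.5210
G01 X82.7754 Y36.0686
G01 X85.4267 Y31.3633
G01 X83.9743 Y26.1615
G01 X79.2690 Y23.5102
G01 X74.0672 Y24.9626
M5
G00 X44.9694 Y16.9679
M3 S548
G01 X23.6662 Y7.5711 F1896
G01 X26.1800 Y30.7186
G01 X44.9694 Y16.9679
M5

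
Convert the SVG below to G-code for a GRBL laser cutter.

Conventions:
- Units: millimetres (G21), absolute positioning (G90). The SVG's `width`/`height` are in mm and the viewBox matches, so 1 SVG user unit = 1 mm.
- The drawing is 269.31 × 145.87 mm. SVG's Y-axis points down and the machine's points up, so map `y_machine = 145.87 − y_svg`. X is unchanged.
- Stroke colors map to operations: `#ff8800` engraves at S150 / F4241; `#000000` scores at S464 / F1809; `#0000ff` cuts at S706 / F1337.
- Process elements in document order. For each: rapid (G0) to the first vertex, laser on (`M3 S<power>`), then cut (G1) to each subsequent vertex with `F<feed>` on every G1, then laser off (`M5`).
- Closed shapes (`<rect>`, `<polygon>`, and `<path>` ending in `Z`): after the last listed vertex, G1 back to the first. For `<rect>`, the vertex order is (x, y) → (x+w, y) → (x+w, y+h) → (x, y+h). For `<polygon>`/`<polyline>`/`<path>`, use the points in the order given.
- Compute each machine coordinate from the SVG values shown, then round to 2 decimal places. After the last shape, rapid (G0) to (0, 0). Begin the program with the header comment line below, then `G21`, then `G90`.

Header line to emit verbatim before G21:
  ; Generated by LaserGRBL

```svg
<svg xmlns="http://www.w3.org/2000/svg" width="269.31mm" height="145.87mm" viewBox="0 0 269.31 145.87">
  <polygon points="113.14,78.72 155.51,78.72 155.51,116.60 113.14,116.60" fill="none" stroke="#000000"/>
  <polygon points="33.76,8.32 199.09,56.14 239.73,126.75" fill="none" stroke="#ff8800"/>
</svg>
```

; Generated by LaserGRBL
G21
G90
G0 X113.14 Y67.15
M3 S464
G1 X155.51 Y67.15 F1809
G1 X155.51 Y29.27 F1809
G1 X113.14 Y29.27 F1809
G1 X113.14 Y67.15 F1809
M5
G0 X33.76 Y137.55
M3 S150
G1 X199.09 Y89.73 F4241
G1 X239.73 Y19.12 F4241
G1 X33.76 Y137.55 F4241
M5
G0 X0.00 Y0.00

Since the viewBox matches the mm dimensions, user units are millimetres directly. The only transform is the Y-flip y_m = 145.87 − y_svg.

Shape 1 is a rectangle drawn with `<polygon>`. Its stroke #000000 means score at S464, F1809. After flipping Y the toolpath is (113.14,67.15) → (155.51,67.15) → (155.51,29.27) → (113.14,29.27) → (113.14,67.15), returning to the start.

Shape 2 is a closed polygon drawn with `<polygon>`. Its stroke #ff8800 means engrave at S150, F4241. After flipping Y the toolpath is (33.76,137.55) → (199.09,89.73) → (239.73,19.12) → (33.76,137.55), returning to the start.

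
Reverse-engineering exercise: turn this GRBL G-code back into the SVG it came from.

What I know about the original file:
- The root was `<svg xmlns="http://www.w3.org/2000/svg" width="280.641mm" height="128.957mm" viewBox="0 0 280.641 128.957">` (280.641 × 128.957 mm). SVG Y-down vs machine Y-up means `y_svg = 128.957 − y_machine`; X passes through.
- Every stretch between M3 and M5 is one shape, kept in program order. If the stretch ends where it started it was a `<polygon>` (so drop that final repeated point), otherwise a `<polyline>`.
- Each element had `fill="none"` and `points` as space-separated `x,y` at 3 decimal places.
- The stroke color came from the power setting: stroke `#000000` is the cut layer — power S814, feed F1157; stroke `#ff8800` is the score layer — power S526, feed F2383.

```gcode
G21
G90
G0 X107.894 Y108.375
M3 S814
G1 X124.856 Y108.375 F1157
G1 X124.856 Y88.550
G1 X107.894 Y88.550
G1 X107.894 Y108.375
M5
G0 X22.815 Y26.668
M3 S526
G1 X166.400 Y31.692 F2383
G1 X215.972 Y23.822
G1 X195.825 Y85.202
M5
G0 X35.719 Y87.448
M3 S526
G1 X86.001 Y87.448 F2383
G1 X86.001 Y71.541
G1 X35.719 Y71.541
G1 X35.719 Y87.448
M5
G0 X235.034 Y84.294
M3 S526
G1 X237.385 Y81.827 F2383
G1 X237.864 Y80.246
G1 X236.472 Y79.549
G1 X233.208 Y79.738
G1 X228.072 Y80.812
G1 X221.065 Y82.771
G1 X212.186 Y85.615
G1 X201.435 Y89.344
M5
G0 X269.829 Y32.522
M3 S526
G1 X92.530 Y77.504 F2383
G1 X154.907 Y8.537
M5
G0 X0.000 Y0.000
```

Each laser-on run becomes one SVG element. Flip Y back into SVG space with y_svg = 128.957 − y_machine.

Run 1: the run's S814 means `#000000` (cut). The run returns to its start, so emit a `<polygon>` with points (Y-flipped): 107.894,20.582 124.856,20.582 124.856,40.407 107.894,40.407.

Run 2: the run's S526 means `#ff8800` (score). The run is open, so emit a `<polyline>` with points (Y-flipped): 22.815,102.289 166.400,97.265 215.972,105.135 195.825,43.755.

Run 3: S526 ⇒ score layer `#ff8800`. The run returns to its start, so emit a `<polygon>` with points (Y-flipped): 35.719,41.509 86.001,41.509 86.001,57.416 35.719,57.416.

Run 4: power S526 maps to stroke `#ff8800` (score). The run is open, so emit a `<polyline>` with points (Y-flipped): 235.034,44.663 237.385,47.130 237.864,48.711 236.472,49.408 233.208,49.219 228.072,48.145 221.065,46.186 212.186,43.342 201.435,39.613.

Run 5: power S526 maps to stroke `#ff8800` (score). The run is open, so emit a `<polyline>` with points (Y-flipped): 269.829,96.435 92.530,51.453 154.907,120.420.

<svg xmlns="http://www.w3.org/2000/svg" width="280.641mm" height="128.957mm" viewBox="0 0 280.641 128.957">
  <polygon points="107.894,20.582 124.856,20.582 124.856,40.407 107.894,40.407" fill="none" stroke="#000000"/>
  <polyline points="22.815,102.289 166.400,97.265 215.972,105.135 195.825,43.755" fill="none" stroke="#ff8800"/>
  <polygon points="35.719,41.509 86.001,41.509 86.001,57.416 35.719,57.416" fill="none" stroke="#ff8800"/>
  <polyline points="235.034,44.663 237.385,47.130 237.864,48.711 236.472,49.408 233.208,49.219 228.072,48.145 221.065,46.186 212.186,43.342 201.435,39.613" fill="none" stroke="#ff8800"/>
  <polyline points="269.829,96.435 92.530,51.453 154.907,120.420" fill="none" stroke="#ff8800"/>
</svg>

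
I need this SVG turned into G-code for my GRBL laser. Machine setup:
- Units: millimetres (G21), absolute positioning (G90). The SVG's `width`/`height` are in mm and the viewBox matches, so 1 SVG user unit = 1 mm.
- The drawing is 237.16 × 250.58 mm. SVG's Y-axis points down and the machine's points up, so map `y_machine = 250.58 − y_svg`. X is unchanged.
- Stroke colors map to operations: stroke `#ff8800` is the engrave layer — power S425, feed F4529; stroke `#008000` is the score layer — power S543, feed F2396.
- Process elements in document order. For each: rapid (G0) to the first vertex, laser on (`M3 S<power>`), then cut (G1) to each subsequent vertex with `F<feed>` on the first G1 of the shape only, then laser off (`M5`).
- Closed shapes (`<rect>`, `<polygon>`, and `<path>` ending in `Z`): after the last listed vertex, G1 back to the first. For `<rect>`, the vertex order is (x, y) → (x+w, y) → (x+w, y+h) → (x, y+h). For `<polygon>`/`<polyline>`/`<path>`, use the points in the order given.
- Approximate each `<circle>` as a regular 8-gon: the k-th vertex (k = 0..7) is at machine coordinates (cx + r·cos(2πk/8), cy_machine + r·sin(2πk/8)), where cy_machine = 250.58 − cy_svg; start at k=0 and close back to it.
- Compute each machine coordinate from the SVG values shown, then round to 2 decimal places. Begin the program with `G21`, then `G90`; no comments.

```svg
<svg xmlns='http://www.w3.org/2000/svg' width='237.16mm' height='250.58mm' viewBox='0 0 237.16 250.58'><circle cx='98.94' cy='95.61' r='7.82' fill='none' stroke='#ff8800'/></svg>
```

viewBox `0 0 237.16 250.58` with mm width/height → 1 unit = 1 mm. Flip: y_m = 250.58 − y_svg.

**Shape 1** — `<circle>` circle, stroke `#ff8800` → engrave (S425, F4529). Machine vertices: (106.76,154.97) → (104.47,160.50) → (98.94,162.79) → (93.41,160.50) → (91.12,154.97) → (93.41,149.44) → (98.94,147.15) → (104.47,149.44) → (106.76,154.97). Closed: final G1 returns to the first vertex.

G21
G90
G0 X106.76 Y154.97
M3 S425
G1 X104.47 Y160.50 F4529
G1 X98.94 Y162.79
G1 X93.41 Y160.50
G1 X91.12 Y154.97
G1 X93.41 Y149.44
G1 X98.94 Y147.15
G1 X104.47 Y149.44
G1 X106.76 Y154.97
M5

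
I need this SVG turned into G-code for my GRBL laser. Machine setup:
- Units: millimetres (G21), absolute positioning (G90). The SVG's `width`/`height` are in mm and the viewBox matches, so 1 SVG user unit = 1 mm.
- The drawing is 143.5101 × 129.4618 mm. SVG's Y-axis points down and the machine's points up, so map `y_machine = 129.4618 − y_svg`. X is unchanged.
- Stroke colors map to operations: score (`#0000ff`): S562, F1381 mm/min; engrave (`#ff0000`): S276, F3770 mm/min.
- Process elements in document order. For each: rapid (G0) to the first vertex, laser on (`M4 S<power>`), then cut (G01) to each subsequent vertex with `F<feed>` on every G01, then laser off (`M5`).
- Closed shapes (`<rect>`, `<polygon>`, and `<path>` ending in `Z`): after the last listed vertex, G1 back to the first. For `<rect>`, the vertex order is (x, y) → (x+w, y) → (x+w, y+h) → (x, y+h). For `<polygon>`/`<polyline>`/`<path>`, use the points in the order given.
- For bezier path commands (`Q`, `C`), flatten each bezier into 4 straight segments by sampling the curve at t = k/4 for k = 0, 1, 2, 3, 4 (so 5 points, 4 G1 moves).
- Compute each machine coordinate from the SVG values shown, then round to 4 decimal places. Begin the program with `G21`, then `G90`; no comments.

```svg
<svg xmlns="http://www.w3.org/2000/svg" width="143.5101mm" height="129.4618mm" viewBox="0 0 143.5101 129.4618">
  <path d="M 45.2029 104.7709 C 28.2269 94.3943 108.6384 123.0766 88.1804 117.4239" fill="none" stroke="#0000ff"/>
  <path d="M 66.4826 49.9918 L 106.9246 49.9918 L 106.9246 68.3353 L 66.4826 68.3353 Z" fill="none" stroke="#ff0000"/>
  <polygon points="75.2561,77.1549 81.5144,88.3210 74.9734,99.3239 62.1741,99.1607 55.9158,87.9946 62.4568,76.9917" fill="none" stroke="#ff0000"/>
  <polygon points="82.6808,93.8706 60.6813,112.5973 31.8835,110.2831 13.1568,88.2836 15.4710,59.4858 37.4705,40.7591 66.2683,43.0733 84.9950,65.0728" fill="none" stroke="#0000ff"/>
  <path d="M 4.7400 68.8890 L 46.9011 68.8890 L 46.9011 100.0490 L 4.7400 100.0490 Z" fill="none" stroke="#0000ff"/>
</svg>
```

G21
G90
G0 X45.2029 Y24.6909
M4 S562
G01 X47.6333 Y26.2966 F1381
G01 X67.9974 Y20.1359 F1381
G01 X87.7086 Y13.0894 F1381
G01 X88.1804 Y12.0379 F1381
M5
G0 X66.4826 Y79.4700
M4 S276
G01 X106.9246 Y79.4700 F3770
G01 X106.9246 Y61.1265 F3770
G01 X66.4826 Y61.1265 F3770
G01 X66.4826 Y79.4700 F3770
M5
G0 X75.2561 Y52.3069
M4 S276
G01 X81.5144 Y41.1408 F3770
G01 X74.9734 Y30.1379 F3770
G01 X62.1741 Y30.3011 F3770
G01 X55.9158 Y41.4672 F3770
G01 X62.4568 Y52.4701 F3770
G01 X75.2561 Y52.3069 F3770
M5
G0 X82.6808 Y35.5912
M4 S562
G01 X60.6813 Y16.8645 F1381
G01 X31.8835 Y19.1787 F1381
G01 X13.1568 Y41.1782 F1381
G01 X15.4710 Y69.9760 F1381
G01 X37.4705 Y88.7027 F1381
G01 X66.2683 Y86.3885 F1381
G01 X84.9950 Y64.3890 F1381
G01 X82.6808 Y35.5912 F1381
M5
G0 X4.7400 Y60.5728
M4 S562
G01 X46.9011 Y60.5728 F1381
G01 X46.9011 Y29.4128 F1381
G01 X4.7400 Y29.4128 F1381
G01 X4.7400 Y60.5728 F1381
M5

viewBox `0 0 143.5101 129.4618` with mm width/height → 1 unit = 1 mm. Flip: y_m = 129.4618 − y_svg.

**Shape 1** — `<path>` cubic bezier, stroke `#0000ff` → score (S562, F1381). Control points (SVG): P0=(45.2029,104.7709), P1=(28.2269,94.3943), P2=(108.6384,123.0766), P3=(88.1804,117.4239); sampled at t=k/4. Machine vertices: (45.2029,24.6909) → (47.6333,26.2966) → (67.9974,20.1359) → (87.7086,13.0894) → (88.1804,12.0379). Open path.

**Shape 2** — `<path>` rectangle, stroke `#ff0000` → engrave (S276, F3770). Machine vertices: (66.4826,79.4700) → (106.9246,79.4700) → (106.9246,61.1265) → (66.4826,61.1265) → (66.4826,79.4700). Closed: final G1 returns to the first vertex.

**Shape 3** — `<polygon>` regular polygon, stroke `#ff0000` → engrave (S276, F3770). Machine vertices: (75.2561,52.3069) → (81.5144,41.1408) → (74.9734,30.1379) → (62.1741,30.3011) → (55.9158,41.4672) → (62.4568,52.4701) → (75.2561,52.3069). Closed: final G1 returns to the first vertex.

**Shape 4** — `<polygon>` regular polygon, stroke `#0000ff` → score (S562, F1381). Machine vertices: (82.6808,35.5912) → (60.6813,16.8645) → (31.8835,19.1787) → (13.1568,41.1782) → (15.4710,69.9760) → (37.4705,88.7027) → (66.2683,86.3885) → (84.9950,64.3890) → (82.6808,35.5912). Closed: final G1 returns to the first vertex.

**Shape 5** — `<path>` rectangle, stroke `#0000ff` → score (S562, F1381). Machine vertices: (4.7400,60.5728) → (46.9011,60.5728) → (46.9011,29.4128) → (4.7400,29.4128) → (4.7400,60.5728). Closed: final G1 returns to the first vertex.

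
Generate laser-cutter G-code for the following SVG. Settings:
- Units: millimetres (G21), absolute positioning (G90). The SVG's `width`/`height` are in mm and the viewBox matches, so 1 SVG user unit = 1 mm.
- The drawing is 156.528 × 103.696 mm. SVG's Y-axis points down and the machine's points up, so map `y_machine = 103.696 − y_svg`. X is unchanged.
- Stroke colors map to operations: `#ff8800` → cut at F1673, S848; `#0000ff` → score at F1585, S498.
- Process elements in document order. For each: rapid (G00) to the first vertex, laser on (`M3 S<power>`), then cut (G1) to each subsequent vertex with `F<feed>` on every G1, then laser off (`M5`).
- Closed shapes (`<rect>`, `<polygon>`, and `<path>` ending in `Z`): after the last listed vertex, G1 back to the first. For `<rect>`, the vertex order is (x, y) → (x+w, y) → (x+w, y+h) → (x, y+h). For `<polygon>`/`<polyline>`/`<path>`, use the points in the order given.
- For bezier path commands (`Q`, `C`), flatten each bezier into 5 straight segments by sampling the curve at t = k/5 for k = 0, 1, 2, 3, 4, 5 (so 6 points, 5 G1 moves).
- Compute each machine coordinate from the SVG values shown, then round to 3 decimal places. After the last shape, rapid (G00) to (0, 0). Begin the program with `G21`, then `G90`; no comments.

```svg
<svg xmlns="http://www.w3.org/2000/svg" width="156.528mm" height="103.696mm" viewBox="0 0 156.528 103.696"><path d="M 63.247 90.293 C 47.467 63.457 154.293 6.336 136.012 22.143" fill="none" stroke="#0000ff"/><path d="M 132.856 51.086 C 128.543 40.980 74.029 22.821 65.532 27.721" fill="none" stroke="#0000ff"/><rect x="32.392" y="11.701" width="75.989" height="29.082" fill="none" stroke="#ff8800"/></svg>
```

G21
G90
G00 X63.247 Y13.403
M3 S498
G1 X66.510 Y32.313 F1585
G1 X87.308 Y53.537 F1585
G1 X113.751 Y72.122 F1585
G1 X133.949 Y83.112 F1585
G1 X136.012 Y81.553 F1585
M5
G00 X132.856 Y52.610
M3 S498
G1 X125.014 Y59.391 F1585
G1 X109.742 Y66.611 F1585
G1 X91.659 Y72.778 F1585
G1 X75.382 Y76.397 F1585
G1 X65.532 Y75.975 F1585
M5
G00 X32.392 Y91.995
M3 S848
G1 X108.381 Y91.995 F1673
G1 X108.381 Y62.913 F1673
G1 X32.392 Y62.913 F1673
G1 X32.392 Y91.995 F1673
M5
G00 X0.000 Y0.000

viewBox `0 0 156.528 103.696` with mm width/height → 1 unit = 1 mm. Flip: y_m = 103.696 − y_svg.

**Shape 1** — `<path>` cubic bezier, stroke `#0000ff` → score (S498, F1585). Control points (SVG): P0=(63.247,90.293), P1=(47.467,63.457), P2=(154.293,6.336), P3=(136.012,22.143); sampled at t=k/5. Machine vertices: (63.247,13.403) → (66.510,32.313) → (87.308,53.537) → (113.751,72.122) → (133.949,83.112) → (136.012,81.553). Open path.

**Shape 2** — `<path>` cubic bezier, stroke `#0000ff` → score (S498, F1585). Control points (SVG): P0=(132.856,51.086), P1=(128.543,40.980), P2=(74.029,22.821), P3=(65.532,27.721); sampled at t=k/5. Machine vertices: (132.856,52.610) → (125.014,59.391) → (109.742,66.611) → (91.659,72.778) → (75.382,76.397) → (65.532,75.975). Open path.

**Shape 3** — `<rect>` rectangle, stroke `#ff8800` → cut (S848, F1673). Machine vertices: (32.392,91.995) → (108.381,91.995) → (108.381,62.913) → (32.392,62.913) → (32.392,91.995). Closed: final G1 returns to the first vertex.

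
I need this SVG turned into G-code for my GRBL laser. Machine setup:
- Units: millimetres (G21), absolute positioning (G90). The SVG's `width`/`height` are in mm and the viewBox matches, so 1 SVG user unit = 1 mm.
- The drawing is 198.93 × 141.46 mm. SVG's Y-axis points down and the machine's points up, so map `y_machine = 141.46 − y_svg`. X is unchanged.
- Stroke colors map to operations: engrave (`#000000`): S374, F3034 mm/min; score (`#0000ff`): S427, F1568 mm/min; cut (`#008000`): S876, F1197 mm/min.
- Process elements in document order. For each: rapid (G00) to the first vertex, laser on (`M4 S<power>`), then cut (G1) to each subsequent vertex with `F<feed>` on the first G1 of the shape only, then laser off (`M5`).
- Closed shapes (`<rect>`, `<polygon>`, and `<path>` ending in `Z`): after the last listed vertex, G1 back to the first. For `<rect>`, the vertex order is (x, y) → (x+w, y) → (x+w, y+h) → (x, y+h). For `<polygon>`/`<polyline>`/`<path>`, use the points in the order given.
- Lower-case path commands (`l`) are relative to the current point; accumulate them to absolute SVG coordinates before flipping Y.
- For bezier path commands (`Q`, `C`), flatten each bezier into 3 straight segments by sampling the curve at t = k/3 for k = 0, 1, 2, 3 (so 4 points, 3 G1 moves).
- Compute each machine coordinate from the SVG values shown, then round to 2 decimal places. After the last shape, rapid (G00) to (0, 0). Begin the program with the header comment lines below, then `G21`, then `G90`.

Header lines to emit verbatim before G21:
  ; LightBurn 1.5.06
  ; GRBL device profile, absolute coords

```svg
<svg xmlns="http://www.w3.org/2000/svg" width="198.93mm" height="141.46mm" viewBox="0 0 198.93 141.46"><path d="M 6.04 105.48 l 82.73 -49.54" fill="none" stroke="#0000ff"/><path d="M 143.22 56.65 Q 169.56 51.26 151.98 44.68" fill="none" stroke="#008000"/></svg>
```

Since the viewBox matches the mm dimensions, user units are millimetres directly. The only transform is the Y-flip y_m = 141.46 − y_svg.

Shape 1 is a line segment drawn with `<path>`. Its stroke #0000ff means score at S427, F1568. After flipping Y the toolpath is (6.04,35.98) → (88.77,85.52).

Shape 2 is a quadratic bezier drawn with `<path>`. Its stroke #008000 means cut at S876, F1197. After flipping Y the toolpath is (143.22,84.81) → (155.90,88.54) → (158.82,92.53) → (151.98,96.78).

; LightBurn 1.5.06
; GRBL device profile, absolute coords
G21
G90
G00 X6.04 Y35.98
M4 S427
G1 X88.77 Y85.52 F1568
M5
G00 X143.22 Y84.81
M4 S876
G1 X155.90 Y88.54 F1197
G1 X158.82 Y92.53
G1 X151.98 Y96.78
M5
G00 X0.00 Y0.00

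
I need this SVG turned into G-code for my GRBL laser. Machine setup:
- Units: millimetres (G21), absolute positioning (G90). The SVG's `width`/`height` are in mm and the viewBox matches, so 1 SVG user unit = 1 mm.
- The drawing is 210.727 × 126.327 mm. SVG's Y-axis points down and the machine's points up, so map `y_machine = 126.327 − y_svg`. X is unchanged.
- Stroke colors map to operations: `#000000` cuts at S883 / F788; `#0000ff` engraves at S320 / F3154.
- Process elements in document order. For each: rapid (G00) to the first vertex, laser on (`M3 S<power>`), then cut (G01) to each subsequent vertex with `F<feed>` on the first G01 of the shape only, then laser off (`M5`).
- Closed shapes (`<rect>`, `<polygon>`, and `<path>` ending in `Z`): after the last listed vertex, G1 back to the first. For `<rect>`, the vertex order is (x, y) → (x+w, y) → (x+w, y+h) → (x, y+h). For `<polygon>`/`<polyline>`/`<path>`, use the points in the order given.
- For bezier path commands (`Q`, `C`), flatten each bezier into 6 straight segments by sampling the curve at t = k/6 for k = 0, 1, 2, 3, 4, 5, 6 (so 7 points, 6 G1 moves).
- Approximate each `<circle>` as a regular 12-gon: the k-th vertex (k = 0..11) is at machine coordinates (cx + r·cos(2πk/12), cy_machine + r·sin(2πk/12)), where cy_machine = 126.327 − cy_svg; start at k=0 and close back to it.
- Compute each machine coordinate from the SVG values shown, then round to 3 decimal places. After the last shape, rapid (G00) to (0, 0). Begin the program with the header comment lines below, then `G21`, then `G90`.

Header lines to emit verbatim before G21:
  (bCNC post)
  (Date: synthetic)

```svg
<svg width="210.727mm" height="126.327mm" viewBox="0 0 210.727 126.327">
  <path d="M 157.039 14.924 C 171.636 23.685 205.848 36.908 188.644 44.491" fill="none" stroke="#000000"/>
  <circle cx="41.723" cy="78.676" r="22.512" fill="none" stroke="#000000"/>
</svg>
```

(bCNC post)
(Date: synthetic)
G21
G90
G00 X157.039 Y111.403
M3 S883
G01 X165.643 Y106.697 F788
G01 X175.544 Y101.529
G01 X184.767 Y96.178
G01 X191.340 Y90.925
G01 X193.290 Y86.051
G01 X188.644 Y81.836
M5
G00 X64.235 Y47.651
M3 S883
G01 X61.219 Y58.907 F788
G01 X52.979 Y67.147
G01 X41.723 Y70.163
G01 X30.467 Y67.147
G01 X22.227 Y58.907
G01 X19.211 Y47.651
G01 X22.227 Y36.395
G01 X30.467 Y28.155
G01 X41.723 Y25.139
G01 X52.979 Y28.155
G01 X61.219 Y36.395
G01 X64.235 Y47.651
M5
G00 X0.000 Y0.000

viewBox `0 0 210.727 126.327` with mm width/height → 1 unit = 1 mm. Flip: y_m = 126.327 − y_svg.

**Shape 1** — `<path>` cubic bezier, stroke `#000000` → cut (S883, F788). Control points (SVG): P0=(157.039,14.924), P1=(171.636,23.685), P2=(205.848,36.908), P3=(188.644,44.491); sampled at t=k/6. Machine vertices: (157.039,111.403) → (165.643,106.697) → (175.544,101.529) → (184.767,96.178) → (191.340,90.925) → (193.290,86.051) → (188.644,81.836). Open path.

**Shape 2** — `<circle>` circle, stroke `#000000` → cut (S883, F788). Machine vertices: (64.235,47.651) → (61.219,58.907) → (52.979,67.147) → (41.723,70.163) → (30.467,67.147) → (22.227,58.907) → (19.211,47.651) → (22.227,36.395) → (30.467,28.155) → (41.723,25.139) → (52.979,28.155) → (61.219,36.395) → (64.235,47.651). Closed: final G1 returns to the first vertex.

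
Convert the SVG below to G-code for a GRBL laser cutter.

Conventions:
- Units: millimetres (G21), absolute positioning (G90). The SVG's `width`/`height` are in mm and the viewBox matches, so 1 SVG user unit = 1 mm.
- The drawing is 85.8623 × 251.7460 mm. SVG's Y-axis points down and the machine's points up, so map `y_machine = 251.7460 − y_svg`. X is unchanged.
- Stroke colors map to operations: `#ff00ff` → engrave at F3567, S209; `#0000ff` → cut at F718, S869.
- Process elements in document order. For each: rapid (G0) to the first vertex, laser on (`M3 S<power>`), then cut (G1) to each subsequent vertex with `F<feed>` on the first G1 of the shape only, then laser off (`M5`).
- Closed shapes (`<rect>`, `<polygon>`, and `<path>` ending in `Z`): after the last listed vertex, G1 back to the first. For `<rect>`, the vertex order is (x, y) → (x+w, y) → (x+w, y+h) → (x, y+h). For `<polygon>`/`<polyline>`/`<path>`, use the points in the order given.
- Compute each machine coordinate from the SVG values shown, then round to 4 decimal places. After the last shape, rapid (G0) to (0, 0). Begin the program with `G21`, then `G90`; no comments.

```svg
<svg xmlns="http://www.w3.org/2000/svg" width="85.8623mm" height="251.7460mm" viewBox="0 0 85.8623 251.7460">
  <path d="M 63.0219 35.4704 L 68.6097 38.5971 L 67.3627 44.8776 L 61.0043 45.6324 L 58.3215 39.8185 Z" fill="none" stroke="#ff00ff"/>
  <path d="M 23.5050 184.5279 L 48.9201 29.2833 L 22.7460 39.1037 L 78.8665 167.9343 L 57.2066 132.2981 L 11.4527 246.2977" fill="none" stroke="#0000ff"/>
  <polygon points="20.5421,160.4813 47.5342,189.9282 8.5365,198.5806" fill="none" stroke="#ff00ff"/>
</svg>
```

viewBox `0 0 85.8623 251.7460` with mm width/height → 1 unit = 1 mm. Flip: y_m = 251.7460 − y_svg.

**Shape 1** — `<path>` regular polygon, stroke `#ff00ff` → engrave (S209, F3567). Machine vertices: (63.0219,216.2756) → (68.6097,213.1489) → (67.3627,206.8684) → (61.0043,206.1136) → (58.3215,211.9275) → (63.0219,216.2756). Closed: final G1 returns to the first vertex.

**Shape 2** — `<path>` open polyline, stroke `#0000ff` → cut (S869, F718). Machine vertices: (23.5050,67.2181) → (48.9201,222.4627) → (22.7460,212.6423) → (78.8665,83.8117) → (57.2066,119.4479) → (11.4527,5.4483). Open path.

**Shape 3** — `<polygon>` regular polygon, stroke `#ff00ff` → engrave (S209, F3567). Machine vertices: (20.5421,91.2647) → (47.5342,61.8178) → (8.5365,53.1654) → (20.5421,91.2647). Closed: final G1 returns to the first vertex.

G21
G90
G0 X63.0219 Y216.2756
M3 S209
G1 X68.6097 Y213.1489 F3567
G1 X67.3627 Y206.8684
G1 X61.0043 Y206.1136
G1 X58.3215 Y211.9275
G1 X63.0219 Y216.2756
M5
G0 X23.5050 Y67.2181
M3 S869
G1 X48.9201 Y222.4627 F718
G1 X22.7460 Y212.6423
G1 X78.8665 Y83.8117
G1 X57.2066 Y119.4479
G1 X11.4527 Y5.4483
M5
G0 X20.5421 Y91.2647
M3 S209
G1 X47.5342 Y61.8178 F3567
G1 X8.5365 Y53.1654
G1 X20.5421 Y91.2647
M5
G0 X0.0000 Y0.0000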